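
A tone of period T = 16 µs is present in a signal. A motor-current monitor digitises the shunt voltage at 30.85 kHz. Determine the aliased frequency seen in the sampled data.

T = 16 µs → f = 1/T = 62.5 kHz.
62.5 kHz mod fs = 0.8 kHz.
0.8 kHz ≤ fs/2 = 15.425 kHz, appears at 0.8 kHz.

0.8 kHz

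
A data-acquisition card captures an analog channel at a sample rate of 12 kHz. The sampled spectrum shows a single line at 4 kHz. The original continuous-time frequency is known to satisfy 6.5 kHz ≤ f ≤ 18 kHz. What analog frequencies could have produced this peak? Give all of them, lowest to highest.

8 kHz, 16 kHz

Frequencies that alias to 4 kHz are k·fs ± 4 kHz for integer k ≥ 0.
k=0: 4 kHz.
k=1: 8 kHz, 16 kHz.
k=2: 20 kHz, 28 kHz.
Within [6.5 kHz, 18 kHz]: 8 kHz, 16 kHz.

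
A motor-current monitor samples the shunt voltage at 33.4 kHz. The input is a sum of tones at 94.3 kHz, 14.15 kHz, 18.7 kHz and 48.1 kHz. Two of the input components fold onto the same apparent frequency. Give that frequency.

14.7 kHz

fs/2 = 16.7 kHz.
94.3 kHz mod fs = 27.5 kHz.
27.5 kHz > fs/2 = 16.7 kHz, folds to fs − 27.5 kHz = 5.9 kHz.
14.15 kHz ≤ fs/2 = 16.7 kHz, passes unchanged.
18.7 kHz > fs/2 = 16.7 kHz, folds to fs − 18.7 kHz = 14.7 kHz.
48.1 kHz mod fs = 14.7 kHz.
14.7 kHz ≤ fs/2 = 16.7 kHz, appears at 14.7 kHz.
18.7 kHz and 48.1 kHz both map to 14.7 kHz.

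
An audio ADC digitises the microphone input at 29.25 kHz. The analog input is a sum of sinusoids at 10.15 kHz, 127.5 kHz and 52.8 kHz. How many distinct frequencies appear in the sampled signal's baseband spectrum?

fs/2 = 14.625 kHz.
10.15 kHz ≤ fs/2 = 14.625 kHz, passes unchanged.
127.5 kHz mod fs = 10.5 kHz.
10.5 kHz ≤ fs/2 = 14.625 kHz, appears at 10.5 kHz.
52.8 kHz mod fs = 23.55 kHz.
23.55 kHz > fs/2 = 14.625 kHz, folds to fs − 23.55 kHz = 5.7 kHz.
Distinct values: {5.7 kHz, 10.15 kHz, 10.5 kHz} → 3.

3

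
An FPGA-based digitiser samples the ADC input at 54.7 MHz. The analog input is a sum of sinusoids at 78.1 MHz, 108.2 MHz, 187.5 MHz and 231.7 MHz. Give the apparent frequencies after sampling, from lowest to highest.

1.2 MHz, 12.9 MHz, 23.4 MHz

fs/2 = 27.35 MHz.
78.1 MHz mod fs = 23.4 MHz.
23.4 MHz ≤ fs/2 = 27.35 MHz, appears at 23.4 MHz.
108.2 MHz mod fs = 53.5 MHz.
53.5 MHz > fs/2 = 27.35 MHz, folds to fs − 53.5 MHz = 1.2 MHz.
187.5 MHz mod fs = 23.4 MHz.
23.4 MHz ≤ fs/2 = 27.35 MHz, appears at 23.4 MHz.
231.7 MHz mod fs = 12.9 MHz.
12.9 MHz ≤ fs/2 = 27.35 MHz, appears at 12.9 MHz.
Distinct values: {1.2 MHz, 12.9 MHz, 23.4 MHz}.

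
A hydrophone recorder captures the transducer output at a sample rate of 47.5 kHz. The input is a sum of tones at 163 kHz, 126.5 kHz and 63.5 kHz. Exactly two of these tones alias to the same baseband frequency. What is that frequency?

fs/2 = 23.75 kHz.
163 kHz mod fs = 20.5 kHz.
20.5 kHz ≤ fs/2 = 23.75 kHz, appears at 20.5 kHz.
126.5 kHz mod fs = 31.5 kHz.
31.5 kHz > fs/2 = 23.75 kHz, folds to fs − 31.5 kHz = 16 kHz.
63.5 kHz mod fs = 16 kHz.
16 kHz ≤ fs/2 = 23.75 kHz, appears at 16 kHz.
63.5 kHz and 126.5 kHz both map to 16 kHz.

16 kHz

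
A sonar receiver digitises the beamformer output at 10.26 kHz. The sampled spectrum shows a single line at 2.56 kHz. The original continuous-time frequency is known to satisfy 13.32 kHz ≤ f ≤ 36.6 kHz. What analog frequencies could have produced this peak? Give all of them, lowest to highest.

17.96 kHz, 23.08 kHz, 28.22 kHz, 33.34 kHz

Frequencies that alias to 2.56 kHz are k·fs ± 2.56 kHz for integer k ≥ 0.
k=0: 2.56 kHz.
k=1: 7.7 kHz, 12.82 kHz.
k=2: 17.96 kHz, 23.08 kHz.
k=3: 28.22 kHz, 33.34 kHz.
k=4: 38.48 kHz, 43.6 kHz.
Within [13.32 kHz, 36.6 kHz]: 17.96 kHz, 23.08 kHz, 28.22 kHz, 33.34 kHz.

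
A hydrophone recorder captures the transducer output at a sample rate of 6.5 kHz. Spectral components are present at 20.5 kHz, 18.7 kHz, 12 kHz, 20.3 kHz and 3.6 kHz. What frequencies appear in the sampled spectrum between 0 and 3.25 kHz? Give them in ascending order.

0.8 kHz, 1 kHz, 2.9 kHz

fs/2 = 3.25 kHz.
20.5 kHz mod fs = 1 kHz.
1 kHz ≤ fs/2 = 3.25 kHz, appears at 1 kHz.
18.7 kHz mod fs = 5.7 kHz.
5.7 kHz > fs/2 = 3.25 kHz, folds to fs − 5.7 kHz = 0.8 kHz.
12 kHz mod fs = 5.5 kHz.
5.5 kHz > fs/2 = 3.25 kHz, folds to fs − 5.5 kHz = 1 kHz.
20.3 kHz mod fs = 0.8 kHz.
0.8 kHz ≤ fs/2 = 3.25 kHz, appears at 0.8 kHz.
3.6 kHz > fs/2 = 3.25 kHz, folds to fs − 3.6 kHz = 2.9 kHz.
Distinct values: {0.8 kHz, 1 kHz, 2.9 kHz}.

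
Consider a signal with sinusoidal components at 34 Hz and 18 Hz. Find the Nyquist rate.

Highest-frequency component: 34 Hz.
Nyquist rate = 2 × 34 Hz = 68 Hz.

68 Hz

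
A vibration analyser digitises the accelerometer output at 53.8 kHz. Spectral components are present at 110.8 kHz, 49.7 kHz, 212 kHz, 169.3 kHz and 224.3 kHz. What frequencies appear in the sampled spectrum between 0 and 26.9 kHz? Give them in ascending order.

fs/2 = 26.9 kHz.
110.8 kHz mod fs = 3.2 kHz.
3.2 kHz ≤ fs/2 = 26.9 kHz, appears at 3.2 kHz.
49.7 kHz > fs/2 = 26.9 kHz, folds to fs − 49.7 kHz = 4.1 kHz.
212 kHz mod fs = 50.6 kHz.
50.6 kHz > fs/2 = 26.9 kHz, folds to fs − 50.6 kHz = 3.2 kHz.
169.3 kHz mod fs = 7.9 kHz.
7.9 kHz ≤ fs/2 = 26.9 kHz, appears at 7.9 kHz.
224.3 kHz mod fs = 9.1 kHz.
9.1 kHz ≤ fs/2 = 26.9 kHz, appears at 9.1 kHz.
Distinct values: {3.2 kHz, 4.1 kHz, 7.9 kHz, 9.1 kHz}.

3.2 kHz, 4.1 kHz, 7.9 kHz, 9.1 kHz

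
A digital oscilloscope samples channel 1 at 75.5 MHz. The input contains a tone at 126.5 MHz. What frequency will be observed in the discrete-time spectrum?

126.5 MHz mod fs = 51 MHz.
51 MHz > fs/2 = 37.75 MHz, folds to fs − 51 MHz = 24.5 MHz.

24.5 MHz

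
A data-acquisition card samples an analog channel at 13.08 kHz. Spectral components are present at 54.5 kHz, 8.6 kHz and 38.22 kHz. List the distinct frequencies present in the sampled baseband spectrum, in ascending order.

fs/2 = 6.54 kHz.
54.5 kHz mod fs = 2.18 kHz.
2.18 kHz ≤ fs/2 = 6.54 kHz, appears at 2.18 kHz.
8.6 kHz > fs/2 = 6.54 kHz, folds to fs − 8.6 kHz = 4.48 kHz.
38.22 kHz mod fs = 12.06 kHz.
12.06 kHz > fs/2 = 6.54 kHz, folds to fs − 12.06 kHz = 1.02 kHz.
Distinct values: {1.02 kHz, 2.18 kHz, 4.48 kHz}.

1.02 kHz, 2.18 kHz, 4.48 kHz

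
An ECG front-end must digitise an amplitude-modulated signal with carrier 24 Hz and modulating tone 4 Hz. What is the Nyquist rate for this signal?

AM sidebands sit at fc ± fm = 20 Hz and 28 Hz.
Highest-frequency component: 28 Hz.
Nyquist rate = 2 × 28 Hz = 56 Hz.

56 Hz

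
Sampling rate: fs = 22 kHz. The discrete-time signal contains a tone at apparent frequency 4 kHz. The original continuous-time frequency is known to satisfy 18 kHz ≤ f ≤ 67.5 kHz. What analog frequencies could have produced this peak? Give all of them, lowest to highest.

18 kHz, 26 kHz, 40 kHz, 48 kHz, 62 kHz

Frequencies that alias to 4 kHz are k·fs ± 4 kHz for integer k ≥ 0.
k=0: 4 kHz.
k=1: 18 kHz, 26 kHz.
k=2: 40 kHz, 48 kHz.
k=3: 62 kHz, 70 kHz.
k=4: 84 kHz, 92 kHz.
Within [18 kHz, 67.5 kHz]: 18 kHz, 26 kHz, 40 kHz, 48 kHz, 62 kHz.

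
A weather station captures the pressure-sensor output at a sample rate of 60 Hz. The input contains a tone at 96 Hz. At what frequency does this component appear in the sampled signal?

96 Hz mod fs = 36 Hz.
36 Hz > fs/2 = 30 Hz, folds to fs − 36 Hz = 24 Hz.

24 Hz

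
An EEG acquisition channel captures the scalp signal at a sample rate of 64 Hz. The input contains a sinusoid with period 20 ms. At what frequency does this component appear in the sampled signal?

14 Hz

T = 20 ms → f = 1/T = 50 Hz.
50 Hz > fs/2 = 32 Hz, folds to fs − 50 Hz = 14 Hz.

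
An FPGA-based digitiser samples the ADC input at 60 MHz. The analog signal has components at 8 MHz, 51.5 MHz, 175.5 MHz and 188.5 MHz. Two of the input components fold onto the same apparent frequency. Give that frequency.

fs/2 = 30 MHz.
8 MHz ≤ fs/2 = 30 MHz, passes unchanged.
51.5 MHz > fs/2 = 30 MHz, folds to fs − 51.5 MHz = 8.5 MHz.
175.5 MHz mod fs = 55.5 MHz.
55.5 MHz > fs/2 = 30 MHz, folds to fs − 55.5 MHz = 4.5 MHz.
188.5 MHz mod fs = 8.5 MHz.
8.5 MHz ≤ fs/2 = 30 MHz, appears at 8.5 MHz.
51.5 MHz and 188.5 MHz both map to 8.5 MHz.

8.5 MHz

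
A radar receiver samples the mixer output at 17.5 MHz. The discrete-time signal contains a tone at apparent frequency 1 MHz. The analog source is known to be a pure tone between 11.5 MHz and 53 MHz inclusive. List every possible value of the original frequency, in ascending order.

Frequencies that alias to 1 MHz are k·fs ± 1 MHz for integer k ≥ 0.
k=0: 1 MHz.
k=1: 16.5 MHz, 18.5 MHz.
k=2: 34 MHz, 36 MHz.
k=3: 51.5 MHz, 53.5 MHz.
k=4: 69 MHz, 71 MHz.
Within [11.5 MHz, 53 MHz]: 16.5 MHz, 18.5 MHz, 34 MHz, 36 MHz, 51.5 MHz.

16.5 MHz, 18.5 MHz, 34 MHz, 36 MHz, 51.5 MHz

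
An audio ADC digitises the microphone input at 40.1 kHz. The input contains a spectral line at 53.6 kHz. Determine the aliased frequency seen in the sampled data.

53.6 kHz mod fs = 13.5 kHz.
13.5 kHz ≤ fs/2 = 20.05 kHz, appears at 13.5 kHz.

13.5 kHz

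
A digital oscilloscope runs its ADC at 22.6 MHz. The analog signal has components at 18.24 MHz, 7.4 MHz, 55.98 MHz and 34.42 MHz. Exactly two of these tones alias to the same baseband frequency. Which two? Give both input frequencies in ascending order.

fs/2 = 11.3 MHz.
18.24 MHz > fs/2 = 11.3 MHz, folds to fs − 18.24 MHz = 4.36 MHz.
7.4 MHz ≤ fs/2 = 11.3 MHz, passes unchanged.
55.98 MHz mod fs = 10.78 MHz.
10.78 MHz ≤ fs/2 = 11.3 MHz, appears at 10.78 MHz.
34.42 MHz mod fs = 11.82 MHz.
11.82 MHz > fs/2 = 11.3 MHz, folds to fs − 11.82 MHz = 10.78 MHz.
34.42 MHz and 55.98 MHz both map to 10.78 MHz.

34.42 MHz, 55.98 MHz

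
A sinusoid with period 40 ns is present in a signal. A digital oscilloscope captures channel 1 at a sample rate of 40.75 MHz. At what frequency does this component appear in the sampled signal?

15.75 MHz

T = 40 ns → f = 1/T = 25 MHz.
25 MHz > fs/2 = 20.375 MHz, folds to fs − 25 MHz = 15.75 MHz.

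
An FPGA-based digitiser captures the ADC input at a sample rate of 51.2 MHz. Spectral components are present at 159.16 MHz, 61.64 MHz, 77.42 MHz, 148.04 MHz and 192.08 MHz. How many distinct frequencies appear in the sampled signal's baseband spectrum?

4

fs/2 = 25.6 MHz.
159.16 MHz mod fs = 5.56 MHz.
5.56 MHz ≤ fs/2 = 25.6 MHz, appears at 5.56 MHz.
61.64 MHz mod fs = 10.44 MHz.
10.44 MHz ≤ fs/2 = 25.6 MHz, appears at 10.44 MHz.
77.42 MHz mod fs = 26.22 MHz.
26.22 MHz > fs/2 = 25.6 MHz, folds to fs − 26.22 MHz = 24.98 MHz.
148.04 MHz mod fs = 45.64 MHz.
45.64 MHz > fs/2 = 25.6 MHz, folds to fs − 45.64 MHz = 5.56 MHz.
192.08 MHz mod fs = 38.48 MHz.
38.48 MHz > fs/2 = 25.6 MHz, folds to fs − 38.48 MHz = 12.72 MHz.
Distinct values: {5.56 MHz, 10.44 MHz, 12.72 MHz, 24.98 MHz} → 4.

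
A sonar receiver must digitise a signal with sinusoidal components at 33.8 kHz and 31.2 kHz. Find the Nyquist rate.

Highest-frequency component: 33.8 kHz.
Nyquist rate = 2 × 33.8 kHz = 67.6 kHz.

67.6 kHz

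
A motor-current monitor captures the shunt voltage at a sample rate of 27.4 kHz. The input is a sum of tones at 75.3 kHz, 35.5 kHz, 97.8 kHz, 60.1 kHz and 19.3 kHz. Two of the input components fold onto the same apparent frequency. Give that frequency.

fs/2 = 13.7 kHz.
75.3 kHz mod fs = 20.5 kHz.
20.5 kHz > fs/2 = 13.7 kHz, folds to fs − 20.5 kHz = 6.9 kHz.
35.5 kHz mod fs = 8.1 kHz.
8.1 kHz ≤ fs/2 = 13.7 kHz, appears at 8.1 kHz.
97.8 kHz mod fs = 15.6 kHz.
15.6 kHz > fs/2 = 13.7 kHz, folds to fs − 15.6 kHz = 11.8 kHz.
60.1 kHz mod fs = 5.3 kHz.
5.3 kHz ≤ fs/2 = 13.7 kHz, appears at 5.3 kHz.
19.3 kHz > fs/2 = 13.7 kHz, folds to fs − 19.3 kHz = 8.1 kHz.
19.3 kHz and 35.5 kHz both map to 8.1 kHz.

8.1 kHz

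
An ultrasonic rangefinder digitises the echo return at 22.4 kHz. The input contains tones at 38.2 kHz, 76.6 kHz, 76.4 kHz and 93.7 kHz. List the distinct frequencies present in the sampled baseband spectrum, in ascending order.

4.1 kHz, 6.6 kHz, 9.2 kHz, 9.4 kHz

fs/2 = 11.2 kHz.
38.2 kHz mod fs = 15.8 kHz.
15.8 kHz > fs/2 = 11.2 kHz, folds to fs − 15.8 kHz = 6.6 kHz.
76.6 kHz mod fs = 9.4 kHz.
9.4 kHz ≤ fs/2 = 11.2 kHz, appears at 9.4 kHz.
76.4 kHz mod fs = 9.2 kHz.
9.2 kHz ≤ fs/2 = 11.2 kHz, appears at 9.2 kHz.
93.7 kHz mod fs = 4.1 kHz.
4.1 kHz ≤ fs/2 = 11.2 kHz, appears at 4.1 kHz.
Distinct values: {4.1 kHz, 6.6 kHz, 9.2 kHz, 9.4 kHz}.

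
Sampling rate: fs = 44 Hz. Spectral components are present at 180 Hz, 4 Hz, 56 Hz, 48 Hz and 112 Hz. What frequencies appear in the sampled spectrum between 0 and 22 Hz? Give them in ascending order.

4 Hz, 12 Hz, 20 Hz

fs/2 = 22 Hz.
180 Hz mod fs = 4 Hz.
4 Hz ≤ fs/2 = 22 Hz, appears at 4 Hz.
4 Hz ≤ fs/2 = 22 Hz, passes unchanged.
56 Hz mod fs = 12 Hz.
12 Hz ≤ fs/2 = 22 Hz, appears at 12 Hz.
48 Hz mod fs = 4 Hz.
4 Hz ≤ fs/2 = 22 Hz, appears at 4 Hz.
112 Hz mod fs = 24 Hz.
24 Hz > fs/2 = 22 Hz, folds to fs − 24 Hz = 20 Hz.
Distinct values: {4 Hz, 12 Hz, 20 Hz}.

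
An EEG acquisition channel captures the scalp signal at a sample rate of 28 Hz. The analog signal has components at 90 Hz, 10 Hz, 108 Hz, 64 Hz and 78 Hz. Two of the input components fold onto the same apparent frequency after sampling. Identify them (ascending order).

fs/2 = 14 Hz.
90 Hz mod fs = 6 Hz.
6 Hz ≤ fs/2 = 14 Hz, appears at 6 Hz.
10 Hz ≤ fs/2 = 14 Hz, passes unchanged.
108 Hz mod fs = 24 Hz.
24 Hz > fs/2 = 14 Hz, folds to fs − 24 Hz = 4 Hz.
64 Hz mod fs = 8 Hz.
8 Hz ≤ fs/2 = 14 Hz, appears at 8 Hz.
78 Hz mod fs = 22 Hz.
22 Hz > fs/2 = 14 Hz, folds to fs − 22 Hz = 6 Hz.
78 Hz and 90 Hz both map to 6 Hz.

78 Hz, 90 Hz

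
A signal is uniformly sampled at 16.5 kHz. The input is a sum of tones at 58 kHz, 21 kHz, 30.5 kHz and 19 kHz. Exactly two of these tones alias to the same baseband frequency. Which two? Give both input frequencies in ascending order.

19 kHz, 30.5 kHz

fs/2 = 8.25 kHz.
58 kHz mod fs = 8.5 kHz.
8.5 kHz > fs/2 = 8.25 kHz, folds to fs − 8.5 kHz = 8 kHz.
21 kHz mod fs = 4.5 kHz.
4.5 kHz ≤ fs/2 = 8.25 kHz, appears at 4.5 kHz.
30.5 kHz mod fs = 14 kHz.
14 kHz > fs/2 = 8.25 kHz, folds to fs − 14 kHz = 2.5 kHz.
19 kHz mod fs = 2.5 kHz.
2.5 kHz ≤ fs/2 = 8.25 kHz, appears at 2.5 kHz.
19 kHz and 30.5 kHz both map to 2.5 kHz.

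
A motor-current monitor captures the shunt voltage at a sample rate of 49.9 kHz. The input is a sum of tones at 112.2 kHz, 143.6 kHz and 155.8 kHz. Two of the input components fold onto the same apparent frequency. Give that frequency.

6.1 kHz

fs/2 = 24.95 kHz.
112.2 kHz mod fs = 12.4 kHz.
12.4 kHz ≤ fs/2 = 24.95 kHz, appears at 12.4 kHz.
143.6 kHz mod fs = 43.8 kHz.
43.8 kHz > fs/2 = 24.95 kHz, folds to fs − 43.8 kHz = 6.1 kHz.
155.8 kHz mod fs = 6.1 kHz.
6.1 kHz ≤ fs/2 = 24.95 kHz, appears at 6.1 kHz.
143.6 kHz and 155.8 kHz both map to 6.1 kHz.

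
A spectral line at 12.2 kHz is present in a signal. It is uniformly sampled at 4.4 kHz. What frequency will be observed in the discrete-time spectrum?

12.2 kHz mod fs = 3.4 kHz.
3.4 kHz > fs/2 = 2.2 kHz, folds to fs − 3.4 kHz = 1 kHz.

1 kHz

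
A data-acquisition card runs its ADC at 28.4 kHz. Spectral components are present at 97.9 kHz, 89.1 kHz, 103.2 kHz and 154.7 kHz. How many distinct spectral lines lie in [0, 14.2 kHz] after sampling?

fs/2 = 14.2 kHz.
97.9 kHz mod fs = 12.7 kHz.
12.7 kHz ≤ fs/2 = 14.2 kHz, appears at 12.7 kHz.
89.1 kHz mod fs = 3.9 kHz.
3.9 kHz ≤ fs/2 = 14.2 kHz, appears at 3.9 kHz.
103.2 kHz mod fs = 18 kHz.
18 kHz > fs/2 = 14.2 kHz, folds to fs − 18 kHz = 10.4 kHz.
154.7 kHz mod fs = 12.7 kHz.
12.7 kHz ≤ fs/2 = 14.2 kHz, appears at 12.7 kHz.
Distinct values: {3.9 kHz, 10.4 kHz, 12.7 kHz} → 3.

3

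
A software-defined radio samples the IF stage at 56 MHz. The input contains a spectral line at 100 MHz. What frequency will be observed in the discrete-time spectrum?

100 MHz mod fs = 44 MHz.
44 MHz > fs/2 = 28 MHz, folds to fs − 44 MHz = 12 MHz.

12 MHz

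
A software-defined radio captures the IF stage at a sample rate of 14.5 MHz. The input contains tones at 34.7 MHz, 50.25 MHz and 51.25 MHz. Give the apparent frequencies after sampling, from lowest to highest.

fs/2 = 7.25 MHz.
34.7 MHz mod fs = 5.7 MHz.
5.7 MHz ≤ fs/2 = 7.25 MHz, appears at 5.7 MHz.
50.25 MHz mod fs = 6.75 MHz.
6.75 MHz ≤ fs/2 = 7.25 MHz, appears at 6.75 MHz.
51.25 MHz mod fs = 7.75 MHz.
7.75 MHz > fs/2 = 7.25 MHz, folds to fs − 7.75 MHz = 6.75 MHz.
Distinct values: {5.7 MHz, 6.75 MHz}.

5.7 MHz, 6.75 MHz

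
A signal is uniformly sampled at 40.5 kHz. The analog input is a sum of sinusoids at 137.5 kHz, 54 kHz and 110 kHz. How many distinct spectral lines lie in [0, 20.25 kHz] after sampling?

3

fs/2 = 20.25 kHz.
137.5 kHz mod fs = 16 kHz.
16 kHz ≤ fs/2 = 20.25 kHz, appears at 16 kHz.
54 kHz mod fs = 13.5 kHz.
13.5 kHz ≤ fs/2 = 20.25 kHz, appears at 13.5 kHz.
110 kHz mod fs = 29 kHz.
29 kHz > fs/2 = 20.25 kHz, folds to fs − 29 kHz = 11.5 kHz.
Distinct values: {11.5 kHz, 13.5 kHz, 16 kHz} → 3.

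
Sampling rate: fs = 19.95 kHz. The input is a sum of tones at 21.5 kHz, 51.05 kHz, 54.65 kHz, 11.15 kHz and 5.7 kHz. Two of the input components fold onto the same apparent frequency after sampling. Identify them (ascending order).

fs/2 = 9.975 kHz.
21.5 kHz mod fs = 1.55 kHz.
1.55 kHz ≤ fs/2 = 9.975 kHz, appears at 1.55 kHz.
51.05 kHz mod fs = 11.15 kHz.
11.15 kHz > fs/2 = 9.975 kHz, folds to fs − 11.15 kHz = 8.8 kHz.
54.65 kHz mod fs = 14.75 kHz.
14.75 kHz > fs/2 = 9.975 kHz, folds to fs − 14.75 kHz = 5.2 kHz.
11.15 kHz > fs/2 = 9.975 kHz, folds to fs − 11.15 kHz = 8.8 kHz.
5.7 kHz ≤ fs/2 = 9.975 kHz, passes unchanged.
11.15 kHz and 51.05 kHz both map to 8.8 kHz.

11.15 kHz, 51.05 kHz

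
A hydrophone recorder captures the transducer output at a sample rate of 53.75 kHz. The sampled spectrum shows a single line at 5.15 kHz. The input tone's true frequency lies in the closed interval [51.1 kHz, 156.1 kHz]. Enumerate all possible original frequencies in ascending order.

Frequencies that alias to 5.15 kHz are k·fs ± 5.15 kHz for integer k ≥ 0.
k=0: 5.15 kHz.
k=1: 48.6 kHz, 58.9 kHz.
k=2: 102.35 kHz, 112.65 kHz.
k=3: 156.1 kHz, 166.4 kHz.
k=4: 209.85 kHz, 220.15 kHz.
Within [51.1 kHz, 156.1 kHz]: 58.9 kHz, 102.35 kHz, 112.65 kHz, 156.1 kHz.

58.9 kHz, 102.35 kHz, 112.65 kHz, 156.1 kHz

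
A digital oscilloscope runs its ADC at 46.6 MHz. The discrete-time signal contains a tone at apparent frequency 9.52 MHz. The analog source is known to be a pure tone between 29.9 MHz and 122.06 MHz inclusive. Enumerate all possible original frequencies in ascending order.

37.08 MHz, 56.12 MHz, 83.68 MHz, 102.72 MHz

Frequencies that alias to 9.52 MHz are k·fs ± 9.52 MHz for integer k ≥ 0.
k=0: 9.52 MHz.
k=1: 37.08 MHz, 56.12 MHz.
k=2: 83.68 MHz, 102.72 MHz.
k=3: 130.28 MHz, 149.32 MHz.
Within [29.9 MHz, 122.06 MHz]: 37.08 MHz, 56.12 MHz, 83.68 MHz, 102.72 MHz.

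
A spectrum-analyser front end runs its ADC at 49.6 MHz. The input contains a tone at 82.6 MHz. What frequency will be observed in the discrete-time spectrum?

16.6 MHz

82.6 MHz mod fs = 33 MHz.
33 MHz > fs/2 = 24.8 MHz, folds to fs − 33 MHz = 16.6 MHz.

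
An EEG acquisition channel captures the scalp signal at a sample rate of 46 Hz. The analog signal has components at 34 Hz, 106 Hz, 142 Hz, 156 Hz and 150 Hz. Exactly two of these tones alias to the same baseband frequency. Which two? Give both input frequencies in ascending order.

fs/2 = 23 Hz.
34 Hz > fs/2 = 23 Hz, folds to fs − 34 Hz = 12 Hz.
106 Hz mod fs = 14 Hz.
14 Hz ≤ fs/2 = 23 Hz, appears at 14 Hz.
142 Hz mod fs = 4 Hz.
4 Hz ≤ fs/2 = 23 Hz, appears at 4 Hz.
156 Hz mod fs = 18 Hz.
18 Hz ≤ fs/2 = 23 Hz, appears at 18 Hz.
150 Hz mod fs = 12 Hz.
12 Hz ≤ fs/2 = 23 Hz, appears at 12 Hz.
34 Hz and 150 Hz both map to 12 Hz.

34 Hz, 150 Hz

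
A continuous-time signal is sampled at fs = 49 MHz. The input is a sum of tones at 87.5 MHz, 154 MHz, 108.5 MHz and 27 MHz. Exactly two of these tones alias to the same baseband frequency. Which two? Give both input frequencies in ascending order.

87.5 MHz, 108.5 MHz

fs/2 = 24.5 MHz.
87.5 MHz mod fs = 38.5 MHz.
38.5 MHz > fs/2 = 24.5 MHz, folds to fs − 38.5 MHz = 10.5 MHz.
154 MHz mod fs = 7 MHz.
7 MHz ≤ fs/2 = 24.5 MHz, appears at 7 MHz.
108.5 MHz mod fs = 10.5 MHz.
10.5 MHz ≤ fs/2 = 24.5 MHz, appears at 10.5 MHz.
27 MHz > fs/2 = 24.5 MHz, folds to fs − 27 MHz = 22 MHz.
87.5 MHz and 108.5 MHz both map to 10.5 MHz.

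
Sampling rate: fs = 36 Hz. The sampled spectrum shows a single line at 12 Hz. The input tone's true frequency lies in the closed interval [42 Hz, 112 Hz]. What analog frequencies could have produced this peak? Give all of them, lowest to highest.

Frequencies that alias to 12 Hz are k·fs ± 12 Hz for integer k ≥ 0.
k=0: 12 Hz.
k=1: 24 Hz, 48 Hz.
k=2: 60 Hz, 84 Hz.
k=3: 96 Hz, 120 Hz.
k=4: 132 Hz, 156 Hz.
Within [42 Hz, 112 Hz]: 48 Hz, 60 Hz, 84 Hz, 96 Hz.

48 Hz, 60 Hz, 84 Hz, 96 Hz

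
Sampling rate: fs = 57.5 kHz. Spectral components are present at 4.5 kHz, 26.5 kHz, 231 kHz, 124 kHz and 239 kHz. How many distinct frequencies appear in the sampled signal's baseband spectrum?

fs/2 = 28.75 kHz.
4.5 kHz ≤ fs/2 = 28.75 kHz, passes unchanged.
26.5 kHz ≤ fs/2 = 28.75 kHz, passes unchanged.
231 kHz mod fs = 1 kHz.
1 kHz ≤ fs/2 = 28.75 kHz, appears at 1 kHz.
124 kHz mod fs = 9 kHz.
9 kHz ≤ fs/2 = 28.75 kHz, appears at 9 kHz.
239 kHz mod fs = 9 kHz.
9 kHz ≤ fs/2 = 28.75 kHz, appears at 9 kHz.
Distinct values: {1 kHz, 4.5 kHz, 9 kHz, 26.5 kHz} → 4.

4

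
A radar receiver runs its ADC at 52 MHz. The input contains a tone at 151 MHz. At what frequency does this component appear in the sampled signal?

151 MHz mod fs = 47 MHz.
47 MHz > fs/2 = 26 MHz, folds to fs − 47 MHz = 5 MHz.

5 MHz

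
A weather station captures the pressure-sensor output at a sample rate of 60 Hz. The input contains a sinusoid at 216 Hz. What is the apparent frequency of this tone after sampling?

216 Hz mod fs = 36 Hz.
36 Hz > fs/2 = 30 Hz, folds to fs − 36 Hz = 24 Hz.

24 Hz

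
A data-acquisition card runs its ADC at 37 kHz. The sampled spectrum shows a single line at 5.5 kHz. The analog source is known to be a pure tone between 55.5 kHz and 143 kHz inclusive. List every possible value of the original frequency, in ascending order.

Frequencies that alias to 5.5 kHz are k·fs ± 5.5 kHz for integer k ≥ 0.
k=0: 5.5 kHz.
k=1: 31.5 kHz, 42.5 kHz.
k=2: 68.5 kHz, 79.5 kHz.
k=3: 105.5 kHz, 116.5 kHz.
k=4: 142.5 kHz, 153.5 kHz.
k=5: 179.5 kHz, 190.5 kHz.
Within [55.5 kHz, 143 kHz]: 68.5 kHz, 79.5 kHz, 105.5 kHz, 116.5 kHz, 142.5 kHz.

68.5 kHz, 79.5 kHz, 105.5 kHz, 116.5 kHz, 142.5 kHz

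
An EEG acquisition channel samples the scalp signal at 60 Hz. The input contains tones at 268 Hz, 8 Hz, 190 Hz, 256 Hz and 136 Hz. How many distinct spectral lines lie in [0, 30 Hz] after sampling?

4

fs/2 = 30 Hz.
268 Hz mod fs = 28 Hz.
28 Hz ≤ fs/2 = 30 Hz, appears at 28 Hz.
8 Hz ≤ fs/2 = 30 Hz, passes unchanged.
190 Hz mod fs = 10 Hz.
10 Hz ≤ fs/2 = 30 Hz, appears at 10 Hz.
256 Hz mod fs = 16 Hz.
16 Hz ≤ fs/2 = 30 Hz, appears at 16 Hz.
136 Hz mod fs = 16 Hz.
16 Hz ≤ fs/2 = 30 Hz, appears at 16 Hz.
Distinct values: {8 Hz, 10 Hz, 16 Hz, 28 Hz} → 4.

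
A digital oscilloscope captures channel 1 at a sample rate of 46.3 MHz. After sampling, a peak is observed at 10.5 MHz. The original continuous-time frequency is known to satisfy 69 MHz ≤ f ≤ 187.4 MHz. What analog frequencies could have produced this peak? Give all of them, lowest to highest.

Frequencies that alias to 10.5 MHz are k·fs ± 10.5 MHz for integer k ≥ 0.
k=0: 10.5 MHz.
k=1: 35.8 MHz, 56.8 MHz.
k=2: 82.1 MHz, 103.1 MHz.
k=3: 128.4 MHz, 149.4 MHz.
k=4: 174.7 MHz, 195.7 MHz.
k=5: 221 MHz, 242 MHz.
Within [69 MHz, 187.4 MHz]: 82.1 MHz, 103.1 MHz, 128.4 MHz, 149.4 MHz, 174.7 MHz.

82.1 MHz, 103.1 MHz, 128.4 MHz, 149.4 MHz, 174.7 MHz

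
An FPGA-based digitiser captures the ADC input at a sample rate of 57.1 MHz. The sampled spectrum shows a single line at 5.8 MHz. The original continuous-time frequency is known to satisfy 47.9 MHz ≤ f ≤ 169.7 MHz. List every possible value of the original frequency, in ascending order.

Frequencies that alias to 5.8 MHz are k·fs ± 5.8 MHz for integer k ≥ 0.
k=0: 5.8 MHz.
k=1: 51.3 MHz, 62.9 MHz.
k=2: 108.4 MHz, 120 MHz.
k=3: 165.5 MHz, 177.1 MHz.
k=4: 222.6 MHz, 234.2 MHz.
Within [47.9 MHz, 169.7 MHz]: 51.3 MHz, 62.9 MHz, 108.4 MHz, 120 MHz, 165.5 MHz.

51.3 MHz, 62.9 MHz, 108.4 MHz, 120 MHz, 165.5 MHz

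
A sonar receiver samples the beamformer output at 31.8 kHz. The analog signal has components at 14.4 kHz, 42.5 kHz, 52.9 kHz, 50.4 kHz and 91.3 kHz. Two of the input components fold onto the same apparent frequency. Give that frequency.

10.7 kHz

fs/2 = 15.9 kHz.
14.4 kHz ≤ fs/2 = 15.9 kHz, passes unchanged.
42.5 kHz mod fs = 10.7 kHz.
10.7 kHz ≤ fs/2 = 15.9 kHz, appears at 10.7 kHz.
52.9 kHz mod fs = 21.1 kHz.
21.1 kHz > fs/2 = 15.9 kHz, folds to fs − 21.1 kHz = 10.7 kHz.
50.4 kHz mod fs = 18.6 kHz.
18.6 kHz > fs/2 = 15.9 kHz, folds to fs − 18.6 kHz = 13.2 kHz.
91.3 kHz mod fs = 27.7 kHz.
27.7 kHz > fs/2 = 15.9 kHz, folds to fs − 27.7 kHz = 4.1 kHz.
42.5 kHz and 52.9 kHz both map to 10.7 kHz.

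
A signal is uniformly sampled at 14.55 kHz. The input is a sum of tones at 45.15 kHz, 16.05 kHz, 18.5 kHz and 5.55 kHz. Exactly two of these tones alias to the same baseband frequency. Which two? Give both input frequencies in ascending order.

16.05 kHz, 45.15 kHz

fs/2 = 7.275 kHz.
45.15 kHz mod fs = 1.5 kHz.
1.5 kHz ≤ fs/2 = 7.275 kHz, appears at 1.5 kHz.
16.05 kHz mod fs = 1.5 kHz.
1.5 kHz ≤ fs/2 = 7.275 kHz, appears at 1.5 kHz.
18.5 kHz mod fs = 3.95 kHz.
3.95 kHz ≤ fs/2 = 7.275 kHz, appears at 3.95 kHz.
5.55 kHz ≤ fs/2 = 7.275 kHz, passes unchanged.
16.05 kHz and 45.15 kHz both map to 1.5 kHz.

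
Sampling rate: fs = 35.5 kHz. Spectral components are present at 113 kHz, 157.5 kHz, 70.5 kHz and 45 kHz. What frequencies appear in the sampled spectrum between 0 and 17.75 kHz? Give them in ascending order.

0.5 kHz, 6.5 kHz, 9.5 kHz, 15.5 kHz

fs/2 = 17.75 kHz.
113 kHz mod fs = 6.5 kHz.
6.5 kHz ≤ fs/2 = 17.75 kHz, appears at 6.5 kHz.
157.5 kHz mod fs = 15.5 kHz.
15.5 kHz ≤ fs/2 = 17.75 kHz, appears at 15.5 kHz.
70.5 kHz mod fs = 35 kHz.
35 kHz > fs/2 = 17.75 kHz, folds to fs − 35 kHz = 0.5 kHz.
45 kHz mod fs = 9.5 kHz.
9.5 kHz ≤ fs/2 = 17.75 kHz, appears at 9.5 kHz.
Distinct values: {0.5 kHz, 6.5 kHz, 9.5 kHz, 15.5 kHz}.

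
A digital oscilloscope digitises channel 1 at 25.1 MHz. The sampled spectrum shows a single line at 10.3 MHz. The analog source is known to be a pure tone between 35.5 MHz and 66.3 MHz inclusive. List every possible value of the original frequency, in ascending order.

39.9 MHz, 60.5 MHz, 65 MHz

Frequencies that alias to 10.3 MHz are k·fs ± 10.3 MHz for integer k ≥ 0.
k=0: 10.3 MHz.
k=1: 14.8 MHz, 35.4 MHz.
k=2: 39.9 MHz, 60.5 MHz.
k=3: 65 MHz, 85.6 MHz.
k=4: 90.1 MHz, 110.7 MHz.
Within [35.5 MHz, 66.3 MHz]: 39.9 MHz, 60.5 MHz, 65 MHz.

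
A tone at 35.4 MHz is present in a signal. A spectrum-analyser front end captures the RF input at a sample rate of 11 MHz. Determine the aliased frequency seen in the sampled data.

35.4 MHz mod fs = 2.4 MHz.
2.4 MHz ≤ fs/2 = 5.5 MHz, appears at 2.4 MHz.

2.4 MHz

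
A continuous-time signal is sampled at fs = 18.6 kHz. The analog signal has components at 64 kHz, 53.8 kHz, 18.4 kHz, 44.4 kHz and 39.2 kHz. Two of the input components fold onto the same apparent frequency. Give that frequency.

fs/2 = 9.3 kHz.
64 kHz mod fs = 8.2 kHz.
8.2 kHz ≤ fs/2 = 9.3 kHz, appears at 8.2 kHz.
53.8 kHz mod fs = 16.6 kHz.
16.6 kHz > fs/2 = 9.3 kHz, folds to fs − 16.6 kHz = 2 kHz.
18.4 kHz > fs/2 = 9.3 kHz, folds to fs − 18.4 kHz = 0.2 kHz.
44.4 kHz mod fs = 7.2 kHz.
7.2 kHz ≤ fs/2 = 9.3 kHz, appears at 7.2 kHz.
39.2 kHz mod fs = 2 kHz.
2 kHz ≤ fs/2 = 9.3 kHz, appears at 2 kHz.
39.2 kHz and 53.8 kHz both map to 2 kHz.

2 kHz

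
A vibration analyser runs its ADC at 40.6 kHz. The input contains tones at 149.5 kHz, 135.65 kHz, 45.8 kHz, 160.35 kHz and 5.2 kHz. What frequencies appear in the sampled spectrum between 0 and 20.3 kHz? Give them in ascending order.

2.05 kHz, 5.2 kHz, 12.9 kHz, 13.85 kHz

fs/2 = 20.3 kHz.
149.5 kHz mod fs = 27.7 kHz.
27.7 kHz > fs/2 = 20.3 kHz, folds to fs − 27.7 kHz = 12.9 kHz.
135.65 kHz mod fs = 13.85 kHz.
13.85 kHz ≤ fs/2 = 20.3 kHz, appears at 13.85 kHz.
45.8 kHz mod fs = 5.2 kHz.
5.2 kHz ≤ fs/2 = 20.3 kHz, appears at 5.2 kHz.
160.35 kHz mod fs = 38.55 kHz.
38.55 kHz > fs/2 = 20.3 kHz, folds to fs − 38.55 kHz = 2.05 kHz.
5.2 kHz ≤ fs/2 = 20.3 kHz, passes unchanged.
Distinct values: {2.05 kHz, 5.2 kHz, 12.9 kHz, 13.85 kHz}.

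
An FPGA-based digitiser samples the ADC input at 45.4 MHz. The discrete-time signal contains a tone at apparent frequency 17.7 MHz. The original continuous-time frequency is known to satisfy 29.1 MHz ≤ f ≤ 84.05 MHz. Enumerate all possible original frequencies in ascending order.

63.1 MHz, 73.1 MHz

Frequencies that alias to 17.7 MHz are k·fs ± 17.7 MHz for integer k ≥ 0.
k=0: 17.7 MHz.
k=1: 27.7 MHz, 63.1 MHz.
k=2: 73.1 MHz, 108.5 MHz.
k=3: 118.5 MHz, 153.9 MHz.
Within [29.1 MHz, 84.05 MHz]: 63.1 MHz, 73.1 MHz.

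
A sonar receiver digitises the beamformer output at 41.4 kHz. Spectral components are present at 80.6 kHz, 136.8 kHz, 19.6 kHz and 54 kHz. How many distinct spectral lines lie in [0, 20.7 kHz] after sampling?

3

fs/2 = 20.7 kHz.
80.6 kHz mod fs = 39.2 kHz.
39.2 kHz > fs/2 = 20.7 kHz, folds to fs − 39.2 kHz = 2.2 kHz.
136.8 kHz mod fs = 12.6 kHz.
12.6 kHz ≤ fs/2 = 20.7 kHz, appears at 12.6 kHz.
19.6 kHz ≤ fs/2 = 20.7 kHz, passes unchanged.
54 kHz mod fs = 12.6 kHz.
12.6 kHz ≤ fs/2 = 20.7 kHz, appears at 12.6 kHz.
Distinct values: {2.2 kHz, 12.6 kHz, 19.6 kHz} → 3.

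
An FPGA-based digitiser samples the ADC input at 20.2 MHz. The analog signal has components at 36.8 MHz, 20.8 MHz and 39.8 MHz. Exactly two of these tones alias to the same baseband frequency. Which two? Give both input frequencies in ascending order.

20.8 MHz, 39.8 MHz

fs/2 = 10.1 MHz.
36.8 MHz mod fs = 16.6 MHz.
16.6 MHz > fs/2 = 10.1 MHz, folds to fs − 16.6 MHz = 3.6 MHz.
20.8 MHz mod fs = 0.6 MHz.
0.6 MHz ≤ fs/2 = 10.1 MHz, appears at 0.6 MHz.
39.8 MHz mod fs = 19.6 MHz.
19.6 MHz > fs/2 = 10.1 MHz, folds to fs − 19.6 MHz = 0.6 MHz.
20.8 MHz and 39.8 MHz both map to 0.6 MHz.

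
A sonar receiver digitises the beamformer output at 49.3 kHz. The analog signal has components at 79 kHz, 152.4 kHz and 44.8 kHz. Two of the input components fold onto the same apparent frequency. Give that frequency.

fs/2 = 24.65 kHz.
79 kHz mod fs = 29.7 kHz.
29.7 kHz > fs/2 = 24.65 kHz, folds to fs − 29.7 kHz = 19.6 kHz.
152.4 kHz mod fs = 4.5 kHz.
4.5 kHz ≤ fs/2 = 24.65 kHz, appears at 4.5 kHz.
44.8 kHz > fs/2 = 24.65 kHz, folds to fs − 44.8 kHz = 4.5 kHz.
44.8 kHz and 152.4 kHz both map to 4.5 kHz.

4.5 kHz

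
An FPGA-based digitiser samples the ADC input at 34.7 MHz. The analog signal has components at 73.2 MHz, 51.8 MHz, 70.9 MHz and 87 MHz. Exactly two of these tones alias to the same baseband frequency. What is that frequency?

fs/2 = 17.35 MHz.
73.2 MHz mod fs = 3.8 MHz.
3.8 MHz ≤ fs/2 = 17.35 MHz, appears at 3.8 MHz.
51.8 MHz mod fs = 17.1 MHz.
17.1 MHz ≤ fs/2 = 17.35 MHz, appears at 17.1 MHz.
70.9 MHz mod fs = 1.5 MHz.
1.5 MHz ≤ fs/2 = 17.35 MHz, appears at 1.5 MHz.
87 MHz mod fs = 17.6 MHz.
17.6 MHz > fs/2 = 17.35 MHz, folds to fs − 17.6 MHz = 17.1 MHz.
51.8 MHz and 87 MHz both map to 17.1 MHz.

17.1 MHz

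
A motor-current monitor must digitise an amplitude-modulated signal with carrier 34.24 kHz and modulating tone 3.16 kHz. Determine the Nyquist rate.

AM sidebands sit at fc ± fm = 31.08 kHz and 37.4 kHz.
Highest-frequency component: 37.4 kHz.
Nyquist rate = 2 × 37.4 kHz = 74.8 kHz.

74.8 kHz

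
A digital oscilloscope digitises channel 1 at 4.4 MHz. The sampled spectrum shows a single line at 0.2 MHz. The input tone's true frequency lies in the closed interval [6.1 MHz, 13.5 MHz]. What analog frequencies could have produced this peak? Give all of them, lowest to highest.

8.6 MHz, 9 MHz, 13 MHz, 13.4 MHz

Frequencies that alias to 0.2 MHz are k·fs ± 0.2 MHz for integer k ≥ 0.
k=0: 0.2 MHz.
k=1: 4.2 MHz, 4.6 MHz.
k=2: 8.6 MHz, 9 MHz.
k=3: 13 MHz, 13.4 MHz.
k=4: 17.4 MHz, 17.8 MHz.
Within [6.1 MHz, 13.5 MHz]: 8.6 MHz, 9 MHz, 13 MHz, 13.4 MHz.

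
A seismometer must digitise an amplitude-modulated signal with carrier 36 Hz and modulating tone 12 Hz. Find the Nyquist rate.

96 Hz

AM sidebands sit at fc ± fm = 24 Hz and 48 Hz.
Highest-frequency component: 48 Hz.
Nyquist rate = 2 × 48 Hz = 96 Hz.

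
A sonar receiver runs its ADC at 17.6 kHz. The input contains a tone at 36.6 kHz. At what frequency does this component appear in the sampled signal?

1.4 kHz

36.6 kHz mod fs = 1.4 kHz.
1.4 kHz ≤ fs/2 = 8.8 kHz, appears at 1.4 kHz.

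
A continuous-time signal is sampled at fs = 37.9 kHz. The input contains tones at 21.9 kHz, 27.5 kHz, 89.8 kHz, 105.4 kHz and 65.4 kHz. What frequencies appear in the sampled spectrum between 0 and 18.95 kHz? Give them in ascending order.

8.3 kHz, 10.4 kHz, 14 kHz, 16 kHz

fs/2 = 18.95 kHz.
21.9 kHz > fs/2 = 18.95 kHz, folds to fs − 21.9 kHz = 16 kHz.
27.5 kHz > fs/2 = 18.95 kHz, folds to fs − 27.5 kHz = 10.4 kHz.
89.8 kHz mod fs = 14 kHz.
14 kHz ≤ fs/2 = 18.95 kHz, appears at 14 kHz.
105.4 kHz mod fs = 29.6 kHz.
29.6 kHz > fs/2 = 18.95 kHz, folds to fs − 29.6 kHz = 8.3 kHz.
65.4 kHz mod fs = 27.5 kHz.
27.5 kHz > fs/2 = 18.95 kHz, folds to fs − 27.5 kHz = 10.4 kHz.
Distinct values: {8.3 kHz, 10.4 kHz, 14 kHz, 16 kHz}.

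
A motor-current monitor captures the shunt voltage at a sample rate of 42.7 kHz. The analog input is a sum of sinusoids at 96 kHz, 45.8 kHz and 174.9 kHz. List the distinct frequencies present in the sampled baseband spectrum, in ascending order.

3.1 kHz, 4.1 kHz, 10.6 kHz

fs/2 = 21.35 kHz.
96 kHz mod fs = 10.6 kHz.
10.6 kHz ≤ fs/2 = 21.35 kHz, appears at 10.6 kHz.
45.8 kHz mod fs = 3.1 kHz.
3.1 kHz ≤ fs/2 = 21.35 kHz, appears at 3.1 kHz.
174.9 kHz mod fs = 4.1 kHz.
4.1 kHz ≤ fs/2 = 21.35 kHz, appears at 4.1 kHz.
Distinct values: {3.1 kHz, 4.1 kHz, 10.6 kHz}.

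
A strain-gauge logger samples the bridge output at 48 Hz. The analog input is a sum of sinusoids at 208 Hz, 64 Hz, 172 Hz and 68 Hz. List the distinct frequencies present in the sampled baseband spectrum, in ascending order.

fs/2 = 24 Hz.
208 Hz mod fs = 16 Hz.
16 Hz ≤ fs/2 = 24 Hz, appears at 16 Hz.
64 Hz mod fs = 16 Hz.
16 Hz ≤ fs/2 = 24 Hz, appears at 16 Hz.
172 Hz mod fs = 28 Hz.
28 Hz > fs/2 = 24 Hz, folds to fs − 28 Hz = 20 Hz.
68 Hz mod fs = 20 Hz.
20 Hz ≤ fs/2 = 24 Hz, appears at 20 Hz.
Distinct values: {16 Hz, 20 Hz}.

16 Hz, 20 Hz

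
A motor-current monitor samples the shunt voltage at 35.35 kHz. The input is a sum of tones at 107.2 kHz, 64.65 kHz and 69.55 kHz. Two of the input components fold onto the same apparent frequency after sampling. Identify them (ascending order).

69.55 kHz, 107.2 kHz

fs/2 = 17.675 kHz.
107.2 kHz mod fs = 1.15 kHz.
1.15 kHz ≤ fs/2 = 17.675 kHz, appears at 1.15 kHz.
64.65 kHz mod fs = 29.3 kHz.
29.3 kHz > fs/2 = 17.675 kHz, folds to fs − 29.3 kHz = 6.05 kHz.
69.55 kHz mod fs = 34.2 kHz.
34.2 kHz > fs/2 = 17.675 kHz, folds to fs − 34.2 kHz = 1.15 kHz.
69.55 kHz and 107.2 kHz both map to 1.15 kHz.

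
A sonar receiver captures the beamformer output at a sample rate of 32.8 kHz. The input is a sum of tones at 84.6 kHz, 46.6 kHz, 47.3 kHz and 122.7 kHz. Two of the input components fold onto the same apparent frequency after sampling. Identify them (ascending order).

46.6 kHz, 84.6 kHz

fs/2 = 16.4 kHz.
84.6 kHz mod fs = 19 kHz.
19 kHz > fs/2 = 16.4 kHz, folds to fs − 19 kHz = 13.8 kHz.
46.6 kHz mod fs = 13.8 kHz.
13.8 kHz ≤ fs/2 = 16.4 kHz, appears at 13.8 kHz.
47.3 kHz mod fs = 14.5 kHz.
14.5 kHz ≤ fs/2 = 16.4 kHz, appears at 14.5 kHz.
122.7 kHz mod fs = 24.3 kHz.
24.3 kHz > fs/2 = 16.4 kHz, folds to fs − 24.3 kHz = 8.5 kHz.
46.6 kHz and 84.6 kHz both map to 13.8 kHz.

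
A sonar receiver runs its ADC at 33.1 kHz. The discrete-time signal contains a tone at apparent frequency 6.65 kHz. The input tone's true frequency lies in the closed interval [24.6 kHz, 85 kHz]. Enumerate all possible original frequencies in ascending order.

26.45 kHz, 39.75 kHz, 59.55 kHz, 72.85 kHz

Frequencies that alias to 6.65 kHz are k·fs ± 6.65 kHz for integer k ≥ 0.
k=0: 6.65 kHz.
k=1: 26.45 kHz, 39.75 kHz.
k=2: 59.55 kHz, 72.85 kHz.
k=3: 92.65 kHz, 105.95 kHz.
Within [24.6 kHz, 85 kHz]: 26.45 kHz, 39.75 kHz, 59.55 kHz, 72.85 kHz.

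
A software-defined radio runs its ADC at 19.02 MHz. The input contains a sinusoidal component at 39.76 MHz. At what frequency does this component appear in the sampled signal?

39.76 MHz mod fs = 1.72 MHz.
1.72 MHz ≤ fs/2 = 9.51 MHz, appears at 1.72 MHz.

1.72 MHz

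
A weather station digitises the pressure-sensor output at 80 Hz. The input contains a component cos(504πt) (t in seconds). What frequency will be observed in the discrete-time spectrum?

ω = 504π rad/s → f = ω/(2π) = 252 Hz.
252 Hz mod fs = 12 Hz.
12 Hz ≤ fs/2 = 40 Hz, appears at 12 Hz.

12 Hz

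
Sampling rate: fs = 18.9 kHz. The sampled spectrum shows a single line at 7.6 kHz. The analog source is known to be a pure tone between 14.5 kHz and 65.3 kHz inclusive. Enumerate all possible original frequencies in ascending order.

Frequencies that alias to 7.6 kHz are k·fs ± 7.6 kHz for integer k ≥ 0.
k=0: 7.6 kHz.
k=1: 11.3 kHz, 26.5 kHz.
k=2: 30.2 kHz, 45.4 kHz.
k=3: 49.1 kHz, 64.3 kHz.
k=4: 68 kHz, 83.2 kHz.
Within [14.5 kHz, 65.3 kHz]: 26.5 kHz, 30.2 kHz, 45.4 kHz, 49.1 kHz, 64.3 kHz.

26.5 kHz, 30.2 kHz, 45.4 kHz, 49.1 kHz, 64.3 kHz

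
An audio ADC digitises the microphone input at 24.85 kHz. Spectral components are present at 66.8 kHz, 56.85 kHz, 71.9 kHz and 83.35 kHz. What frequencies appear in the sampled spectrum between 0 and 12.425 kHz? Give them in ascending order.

2.65 kHz, 7.15 kHz, 7.75 kHz, 8.8 kHz

fs/2 = 12.425 kHz.
66.8 kHz mod fs = 17.1 kHz.
17.1 kHz > fs/2 = 12.425 kHz, folds to fs − 17.1 kHz = 7.75 kHz.
56.85 kHz mod fs = 7.15 kHz.
7.15 kHz ≤ fs/2 = 12.425 kHz, appears at 7.15 kHz.
71.9 kHz mod fs = 22.2 kHz.
22.2 kHz > fs/2 = 12.425 kHz, folds to fs − 22.2 kHz = 2.65 kHz.
83.35 kHz mod fs = 8.8 kHz.
8.8 kHz ≤ fs/2 = 12.425 kHz, appears at 8.8 kHz.
Distinct values: {2.65 kHz, 7.15 kHz, 7.75 kHz, 8.8 kHz}.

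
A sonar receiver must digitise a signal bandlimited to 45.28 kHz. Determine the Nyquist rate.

90.56 kHz

Nyquist rate = 2 × 45.28 kHz = 90.56 kHz.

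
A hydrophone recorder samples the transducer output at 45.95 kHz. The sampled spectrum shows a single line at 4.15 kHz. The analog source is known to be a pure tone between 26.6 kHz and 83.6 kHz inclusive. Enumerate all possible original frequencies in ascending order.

41.8 kHz, 50.1 kHz

Frequencies that alias to 4.15 kHz are k·fs ± 4.15 kHz for integer k ≥ 0.
k=0: 4.15 kHz.
k=1: 41.8 kHz, 50.1 kHz.
k=2: 87.75 kHz, 96.05 kHz.
Within [26.6 kHz, 83.6 kHz]: 41.8 kHz, 50.1 kHz.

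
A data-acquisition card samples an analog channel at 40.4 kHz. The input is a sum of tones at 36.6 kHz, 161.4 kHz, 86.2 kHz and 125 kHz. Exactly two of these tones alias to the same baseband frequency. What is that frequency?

fs/2 = 20.2 kHz.
36.6 kHz > fs/2 = 20.2 kHz, folds to fs − 36.6 kHz = 3.8 kHz.
161.4 kHz mod fs = 40.2 kHz.
40.2 kHz > fs/2 = 20.2 kHz, folds to fs − 40.2 kHz = 0.2 kHz.
86.2 kHz mod fs = 5.4 kHz.
5.4 kHz ≤ fs/2 = 20.2 kHz, appears at 5.4 kHz.
125 kHz mod fs = 3.8 kHz.
3.8 kHz ≤ fs/2 = 20.2 kHz, appears at 3.8 kHz.
36.6 kHz and 125 kHz both map to 3.8 kHz.

3.8 kHz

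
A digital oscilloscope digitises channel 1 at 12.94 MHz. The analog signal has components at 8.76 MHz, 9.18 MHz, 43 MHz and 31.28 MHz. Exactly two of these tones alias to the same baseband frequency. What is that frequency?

4.18 MHz

fs/2 = 6.47 MHz.
8.76 MHz > fs/2 = 6.47 MHz, folds to fs − 8.76 MHz = 4.18 MHz.
9.18 MHz > fs/2 = 6.47 MHz, folds to fs − 9.18 MHz = 3.76 MHz.
43 MHz mod fs = 4.18 MHz.
4.18 MHz ≤ fs/2 = 6.47 MHz, appears at 4.18 MHz.
31.28 MHz mod fs = 5.4 MHz.
5.4 MHz ≤ fs/2 = 6.47 MHz, appears at 5.4 MHz.
8.76 MHz and 43 MHz both map to 4.18 MHz.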